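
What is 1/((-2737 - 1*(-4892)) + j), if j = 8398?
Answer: 1/10553 ≈ 9.4760e-5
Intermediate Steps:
1/((-2737 - 1*(-4892)) + j) = 1/((-2737 - 1*(-4892)) + 8398) = 1/((-2737 + 4892) + 8398) = 1/(2155 + 8398) = 1/10553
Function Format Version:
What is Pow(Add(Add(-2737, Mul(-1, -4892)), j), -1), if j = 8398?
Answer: Rational(1, 10553) ≈ 9.4760e-5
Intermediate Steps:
Pow(Add(Add(-2737, Mul(-1, -4892)), j), -1) = Pow(Add(Add(-2737, Mul(-1, -4892)), 8398), -1) = Pow(Add(Add(-2737, 4892), 8398), -1) = Pow(Add(2155, 8398), -1) = Pow(10553, -1) = Rational(1, 10553)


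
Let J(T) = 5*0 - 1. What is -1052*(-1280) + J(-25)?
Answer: 1346559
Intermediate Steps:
J(T) = -1 (J(T) = 0 - 1 = -1)
-1052*(-1280) + J(-25) = -1052*(-1280) - 1 = 1346560 - 1 = 1346559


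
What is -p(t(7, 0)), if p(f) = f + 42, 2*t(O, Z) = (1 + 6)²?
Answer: -133/2 ≈ -66.500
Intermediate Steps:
t(O, Z) = 49/2 (t(O, Z) = (1 + 6)²/2 = (½)*7² = (½)*49 = 49/2)
p(f) = 42 + f
-p(t(7, 0)) = -(42 + 49/2) = -1*133/2 = -133/2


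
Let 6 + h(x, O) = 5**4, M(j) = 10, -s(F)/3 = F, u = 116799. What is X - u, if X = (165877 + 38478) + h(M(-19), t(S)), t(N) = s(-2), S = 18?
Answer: 88175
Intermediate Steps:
s(F) = -3*F
t(N) = 6 (t(N) = -3*(-2) = 6)
h(x, O) = 619 (h(x, O) = -6 + 5**4 = -6 + 625 = 619)
X = 204974 (X = (165877 + 38478) + 619 = 204355 + 619 = 204974)
X - u = 204974 - 1*116799 = 204974 - 116799 = 88175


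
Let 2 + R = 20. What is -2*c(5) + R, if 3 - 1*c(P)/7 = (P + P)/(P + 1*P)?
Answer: -10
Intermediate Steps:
c(P) = 14 (c(P) = 21 - 7*(P + P)/(P + 1*P) = 21 - 7*2*P/(P + P) = 21 - 7*2*P/(2*P) = 21 - 7*2*P*1/(2*P) = 21 - 7*1 = 21 - 7 = 14)
R = 18 (R = -2 + 20 = 18)
-2*c(5) + R = -2*14 + 18 = -28 + 18 = -10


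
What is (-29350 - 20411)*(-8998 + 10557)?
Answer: -77577399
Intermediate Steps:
(-29350 - 20411)*(-8998 + 10557) = -49761*1559 = -77577399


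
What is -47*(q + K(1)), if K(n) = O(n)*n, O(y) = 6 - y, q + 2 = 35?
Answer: -1786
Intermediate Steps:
q = 33 (q = -2 + 35 = 33)
K(n) = n*(6 - n) (K(n) = (6 - n)*n = n*(6 - n))
-47*(q + K(1)) = -47*(33 + 1*(6 - 1*1)) = -47*(33 + 1*(6 - 1)) = -47*(33 + 1*5) = -47*(33 + 5) = -47*38 = -1786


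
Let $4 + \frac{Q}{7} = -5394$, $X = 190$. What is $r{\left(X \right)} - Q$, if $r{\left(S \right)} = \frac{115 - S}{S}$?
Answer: $\frac{1435853}{38} \approx 37786.0$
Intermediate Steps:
$r{\left(S \right)} = \frac{115 - S}{S}$
$Q = -37786$ ($Q = -28 + 7 \left(-5394\right) = -28 - 37758 = -37786$)
$r{\left(X \right)} - Q = \frac{115 - 190}{190} - -37786 = \frac{115 - 190}{190} + 37786 = \frac{1}{190} \left(-75\right) + 37786 = - \frac{15}{38} + 37786 = \frac{1435853}{38}$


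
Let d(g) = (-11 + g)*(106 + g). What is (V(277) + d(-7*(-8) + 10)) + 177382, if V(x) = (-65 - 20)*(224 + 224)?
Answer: 148762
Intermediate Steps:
V(x) = -38080 (V(x) = -85*448 = -38080)
(V(277) + d(-7*(-8) + 10)) + 177382 = (-38080 + (-1166 + (-7*(-8) + 10)² + 95*(-7*(-8) + 10))) + 177382 = (-38080 + (-1166 + (56 + 10)² + 95*(56 + 10))) + 177382 = (-38080 + (-1166 + 66² + 95*66)) + 177382 = (-38080 + (-1166 + 4356 + 6270)) + 177382 = (-38080 + 9460) + 177382 = -28620 + 177382 = 148762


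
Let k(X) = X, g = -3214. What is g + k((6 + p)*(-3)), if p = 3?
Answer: -3241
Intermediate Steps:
g + k((6 + p)*(-3)) = -3214 + (6 + 3)*(-3) = -3214 + 9*(-3) = -3214 - 27 = -3241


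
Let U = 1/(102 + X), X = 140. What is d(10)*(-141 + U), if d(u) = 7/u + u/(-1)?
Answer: 3173253/2420 ≈ 1311.3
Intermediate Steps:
U = 1/242 (U = 1/(102 + 140) = 1/242 ≈ 0.0041322)
d(u) = -u + 7/u (d(u) = 7/u + u*(-1) = 7/u - u = -u + 7/u)
d(10)*(-141 + U) = (-1*10 + 7/10)*(-141 + 1/242) = (-10 + 7*(⅒))*(-34121/242) = (-10 + 7/10)*(-34121/242) = -93/10*(-34121/242) = 3173253/2420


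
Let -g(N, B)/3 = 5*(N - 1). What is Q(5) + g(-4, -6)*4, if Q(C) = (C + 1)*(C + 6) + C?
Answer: 371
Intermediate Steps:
Q(C) = C + (1 + C)*(6 + C) (Q(C) = (1 + C)*(6 + C) + C = C + (1 + C)*(6 + C))
g(N, B) = 15 - 15*N (g(N, B) = -15*(N - 1) = -15*(-1 + N) = -3*(-5 + 5*N) = 15 - 15*N)
Q(5) + g(-4, -6)*4 = (6 + 5**2 + 8*5) + (15 - 15*(-4))*4 = (6 + 25 + 40) + (15 + 60)*4 = 71 + 75*4 = 71 + 300 = 371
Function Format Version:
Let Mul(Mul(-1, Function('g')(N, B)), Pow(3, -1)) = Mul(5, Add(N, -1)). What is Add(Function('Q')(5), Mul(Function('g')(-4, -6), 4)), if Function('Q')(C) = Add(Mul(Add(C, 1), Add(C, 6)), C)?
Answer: 371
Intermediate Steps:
Function('Q')(C) = Add(C, Mul(Add(1, C), Add(6, C))) (Function('Q')(C) = Add(Mul(Add(1, C), Add(6, C)), C) = Add(C, Mul(Add(1, C), Add(6, C))))
Function('g')(N, B) = Add(15, Mul(-15, N)) (Function('g')(N, B) = Mul(-3, Mul(5, Add(N, -1))) = Mul(-3, Mul(5, Add(-1, N))) = Mul(-3, Add(-5, Mul(5, N))) = Add(15, Mul(-15, N)))
Add(Function('Q')(5), Mul(Function('g')(-4, -6), 4)) = Add(Add(6, Pow(5, 2), Mul(8, 5)), Mul(Add(15, Mul(-15, -4)), 4)) = Add(Add(6, 25, 40), Mul(Add(15, 60), 4)) = Add(71, Mul(75, 4)) = Add(71, 300) = 371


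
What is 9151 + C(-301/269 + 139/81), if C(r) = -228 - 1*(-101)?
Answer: 9024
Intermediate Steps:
C(r) = -127 (C(r) = -228 + 101 = -127)
9151 + C(-301/269 + 139/81) = 9151 - 127 = 9024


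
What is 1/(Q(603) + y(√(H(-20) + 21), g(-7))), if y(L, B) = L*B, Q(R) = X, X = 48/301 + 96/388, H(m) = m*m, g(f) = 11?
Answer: -31532760/3947751700079 + 852464809*√421/3947751700079 ≈ 0.0044227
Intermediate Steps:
H(m) = m²
X = 11880/29197 (X = 48*(1/301) + 96*(1/388) = 48/301 + 24/97 = 11880/29197 ≈ 0.40689)
Q(R) = 11880/29197
y(L, B) = B*L
1/(Q(603) + y(√(H(-20) + 21), g(-7))) = 1/(11880/29197 + 11*√((-20)² + 21)) = 1/(11880/29197 + 11*√(400 + 21)) = 1/(11880/29197 + 11*√421)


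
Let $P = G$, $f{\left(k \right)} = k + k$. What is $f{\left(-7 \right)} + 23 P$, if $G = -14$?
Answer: $-336$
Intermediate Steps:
$f{\left(k \right)} = 2 k$
$P = -14$
$f{\left(-7 \right)} + 23 P = 2 \left(-7\right) + 23 \left(-14\right) = -14 - 322 = -336$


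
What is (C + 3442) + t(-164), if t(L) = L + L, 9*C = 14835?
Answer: 14287/3 ≈ 4762.3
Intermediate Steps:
C = 4945/3 (C = (⅑)*14835 = 4945/3 ≈ 1648.3)
t(L) = 2*L
(C + 3442) + t(-164) = (4945/3 + 3442) + 2*(-164) = 15271/3 - 328 = 14287/3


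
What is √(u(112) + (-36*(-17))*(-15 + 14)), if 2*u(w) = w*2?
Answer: 10*I*√5 ≈ 22.361*I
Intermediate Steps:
u(w) = w (u(w) = (w*2)/2 = (2*w)/2 = w)
√(u(112) + (-36*(-17))*(-15 + 14)) = √(112 + (-36*(-17))*(-15 + 14)) = √(112 + 612*(-1)) = √(112 - 612) = √(-500) = 10*I*√5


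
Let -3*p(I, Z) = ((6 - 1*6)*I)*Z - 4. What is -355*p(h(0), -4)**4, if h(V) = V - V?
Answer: -90880/81 ≈ -1122.0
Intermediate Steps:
h(V) = 0
p(I, Z) = 4/3 (p(I, Z) = -(((6 - 1*6)*I)*Z - 4)/3 = -(((6 - 6)*I)*Z - 4)/3 = -((0*I)*Z - 4)/3 = -(0*Z - 4)/3 = -(0 - 4)/3 = -1/3*(-4) = 4/3)
-355*p(h(0), -4)**4 = -355*(4/3)**4 = -355*256/81 = -90880/81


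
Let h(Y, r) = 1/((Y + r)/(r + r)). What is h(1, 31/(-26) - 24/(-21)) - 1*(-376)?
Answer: 65030/173 ≈ 375.90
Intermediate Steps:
h(Y, r) = 2*r/(Y + r) (h(Y, r) = 1/((Y + r)/((2*r))) = 1/((Y + r)*(1/(2*r))) = 1/((Y + r)/(2*r)) = 2*r/(Y + r))
h(1, 31/(-26) - 24/(-21)) - 1*(-376) = 2*(31/(-26) - 24/(-21))/(1 + (31/(-26) - 24/(-21))) - 1*(-376) = 2*(31*(-1/26) - 24*(-1/21))/(1 + (31*(-1/26) - 24*(-1/21))) + 376 = 2*(-31/26 + 8/7)/(1 + (-31/26 + 8/7)) + 376 = 2*(-9/182)/(1 - 9/182) + 376 = 2*(-9/182)/(173/182) + 376 = 2*(-9/182)*(182/173) + 376 = -18/173 + 376 = 65030/173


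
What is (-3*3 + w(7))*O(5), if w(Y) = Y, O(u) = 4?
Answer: -8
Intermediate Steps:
(-3*3 + w(7))*O(5) = (-3*3 + 7)*4 = (-9 + 7)*4 = -2*4 = -8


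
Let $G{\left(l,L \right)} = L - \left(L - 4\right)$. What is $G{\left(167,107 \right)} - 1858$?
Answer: $-1854$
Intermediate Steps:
$G{\left(l,L \right)} = 4$ ($G{\left(l,L \right)} = L - \left(-4 + L\right) = 4$)
$G{\left(167,107 \right)} - 1858 = 4 - 1858 = -1854$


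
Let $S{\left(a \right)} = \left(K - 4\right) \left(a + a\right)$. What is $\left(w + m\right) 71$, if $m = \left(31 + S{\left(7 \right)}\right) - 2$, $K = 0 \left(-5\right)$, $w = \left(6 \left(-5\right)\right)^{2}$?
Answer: $61983$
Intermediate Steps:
$w = 900$ ($w = \left(-30\right)^{2} = 900$)
$K = 0$
$S{\left(a \right)} = - 8 a$ ($S{\left(a \right)} = \left(0 - 4\right) \left(a + a\right) = - 4 \cdot 2 a = - 8 a$)
$m = -27$ ($m = \left(31 - 56\right) - 2 = -25 - 2 = -27$)
$\left(w + m\right) 71 = \left(900 - 27\right) 71 = 873 \cdot 71 = 61983$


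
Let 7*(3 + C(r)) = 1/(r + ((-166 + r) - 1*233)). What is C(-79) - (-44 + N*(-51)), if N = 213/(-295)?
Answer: 4803273/1150205 ≈ 4.1760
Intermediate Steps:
N = -213/295 (N = 213*(-1/295) = -213/295 ≈ -0.72203)
C(r) = -3 + 1/(7*(-399 + 2*r)) (C(r) = -3 + 1/(7*(r + ((-166 + r) - 1*233))) = -3 + 1/(7*(r + ((-166 + r) - 233))) = -3 + 1/(7*(r + (-399 + r))) = -3 + 1/(7*(-399 + 2*r)))
C(-79) - (-44 + N*(-51)) = 2*(4190 - 21*(-79))/(7*(-399 + 2*(-79))) - (-44 - 213/295*(-51)) = 2*(4190 + 1659)/(7*(-399 - 158)) - (-44 + 10863/295) = (2/7)*5849/(-557) - 1*(-2117/295) = (2/7)*(-1/557)*5849 + 2117/295 = -11698/3899 + 2117/295 = 4803273/1150205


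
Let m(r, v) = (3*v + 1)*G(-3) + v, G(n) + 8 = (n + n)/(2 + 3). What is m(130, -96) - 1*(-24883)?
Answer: 137137/5 ≈ 27427.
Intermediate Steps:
G(n) = -8 + 2*n/5 (G(n) = -8 + (n + n)/(2 + 3) = -8 + (2*n)/5 = -8 + (2*n)*(1/5) = -8 + 2*n/5)
m(r, v) = -46/5 - 133*v/5 (m(r, v) = (3*v + 1)*(-8 + (2/5)*(-3)) + v = (1 + 3*v)*(-8 - 6/5) + v = (1 + 3*v)*(-46/5) + v = (-46/5 - 138*v/5) + v = -46/5 - 133*v/5)
m(130, -96) - 1*(-24883) = (-46/5 - 133/5*(-96)) - 1*(-24883) = (-46/5 + 12768/5) + 24883 = 12722/5 + 24883 = 137137/5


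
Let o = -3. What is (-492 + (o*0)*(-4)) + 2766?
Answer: 2274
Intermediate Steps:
(-492 + (o*0)*(-4)) + 2766 = (-492 - 3*0*(-4)) + 2766 = (-492 + 0*(-4)) + 2766 = (-492 + 0) + 2766 = -492 + 2766 = 2274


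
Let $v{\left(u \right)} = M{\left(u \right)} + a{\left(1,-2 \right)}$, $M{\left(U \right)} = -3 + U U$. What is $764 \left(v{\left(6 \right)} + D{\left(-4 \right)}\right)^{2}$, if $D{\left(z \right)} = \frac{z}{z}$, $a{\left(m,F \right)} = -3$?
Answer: $734204$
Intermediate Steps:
$M{\left(U \right)} = -3 + U^{2}$
$D{\left(z \right)} = 1$
$v{\left(u \right)} = -6 + u^{2}$ ($v{\left(u \right)} = \left(-3 + u^{2}\right) - 3 = -6 + u^{2}$)
$764 \left(v{\left(6 \right)} + D{\left(-4 \right)}\right)^{2} = 764 \left(\left(-6 + 6^{2}\right) + 1\right)^{2} = 764 \left(\left(-6 + 36\right) + 1\right)^{2} = 764 \left(30 + 1\right)^{2} = 764 \cdot 31^{2} = 764 \cdot 961 = 734204$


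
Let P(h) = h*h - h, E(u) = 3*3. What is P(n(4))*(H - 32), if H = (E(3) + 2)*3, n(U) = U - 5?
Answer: 2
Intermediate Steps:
n(U) = -5 + U
E(u) = 9
H = 33 (H = (9 + 2)*3 = 11*3 = 33)
P(h) = h² - h
P(n(4))*(H - 32) = ((-5 + 4)*(-1 + (-5 + 4)))*(33 - 32) = -(-1 - 1)*1 = -1*(-2)*1 = 2*1 = 2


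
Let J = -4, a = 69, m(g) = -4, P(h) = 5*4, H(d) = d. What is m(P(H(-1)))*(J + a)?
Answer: -260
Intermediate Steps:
P(h) = 20
m(P(H(-1)))*(J + a) = -4*(-4 + 69) = -4*65 = -260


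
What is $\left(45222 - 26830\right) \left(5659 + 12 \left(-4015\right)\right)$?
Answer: $-782046232$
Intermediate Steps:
$\left(45222 - 26830\right) \left(5659 + 12 \left(-4015\right)\right) = 18392 \left(5659 - 48180\right) = 18392 \left(-42521\right) = -782046232$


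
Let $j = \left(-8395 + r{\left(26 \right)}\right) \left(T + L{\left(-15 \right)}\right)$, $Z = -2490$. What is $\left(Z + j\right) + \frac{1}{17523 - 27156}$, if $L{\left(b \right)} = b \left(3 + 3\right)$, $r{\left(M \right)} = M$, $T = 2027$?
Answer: $- \frac{156182169820}{9633} \approx -1.6213 \cdot 10^{7}$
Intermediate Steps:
$L{\left(b \right)} = 6 b$ ($L{\left(b \right)} = b 6 = 6 b$)
$j = -16210753$ ($j = \left(-8395 + 26\right) \left(2027 + 6 \left(-15\right)\right) = - 8369 \left(2027 - 90\right) = \left(-8369\right) 1937 = -16210753$)
$\left(Z + j\right) + \frac{1}{17523 - 27156} = \left(-2490 - 16210753\right) + \frac{1}{17523 - 27156} = -16213243 + \frac{1}{-9633} = -16213243 - \frac{1}{9633} = - \frac{156182169820}{9633}$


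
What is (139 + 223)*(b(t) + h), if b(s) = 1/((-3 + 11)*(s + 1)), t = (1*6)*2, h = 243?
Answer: 4574413/52 ≈ 87970.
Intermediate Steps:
t = 12 (t = 6*2 = 12)
b(s) = 1/(8 + 8*s) (b(s) = 1/(8*(1 + s)) = 1/(8 + 8*s))
(139 + 223)*(b(t) + h) = (139 + 223)*(1/(8*(1 + 12)) + 243) = 362*((1/8)/13 + 243) = 362*((1/8)*(1/13) + 243) = 362*(1/104 + 243) = 362*(25273/104) = 4574413/52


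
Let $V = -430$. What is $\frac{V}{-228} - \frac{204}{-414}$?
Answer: $\frac{2079}{874} \approx 2.3787$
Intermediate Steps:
$\frac{V}{-228} - \frac{204}{-414} = - \frac{430}{-228} - \frac{204}{-414} = \left(-430\right) \left(- \frac{1}{228}\right) - - \frac{34}{69} = \frac{215}{114} + \frac{34}{69} = \frac{2079}{874}$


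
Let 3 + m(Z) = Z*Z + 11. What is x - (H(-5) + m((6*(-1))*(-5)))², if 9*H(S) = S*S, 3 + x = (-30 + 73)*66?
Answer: -66961174/81 ≈ -8.2668e+5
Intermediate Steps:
x = 2835 (x = -3 + (-30 + 73)*66 = -3 + 43*66 = -3 + 2838 = 2835)
H(S) = S²/9 (H(S) = (S*S)/9 = S²/9)
m(Z) = 8 + Z² (m(Z) = -3 + (Z*Z + 11) = -3 + (Z² + 11) = -3 + (11 + Z²) = 8 + Z²)
x - (H(-5) + m((6*(-1))*(-5)))² = 2835 - ((⅑)*(-5)² + (8 + ((6*(-1))*(-5))²))² = 2835 - ((⅑)*25 + (8 + (-6*(-5))²))² = 2835 - (25/9 + (8 + 30²))² = 2835 - (25/9 + (8 + 900))² = 2835 - (25/9 + 908)² = 2835 - (8197/9)² = 2835 - 1*67190809/81 = 2835 - 67190809/81 = -66961174/81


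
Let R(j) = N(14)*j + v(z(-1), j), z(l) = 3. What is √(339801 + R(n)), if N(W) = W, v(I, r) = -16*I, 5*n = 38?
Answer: √8496485/5 ≈ 582.97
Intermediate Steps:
n = 38/5 (n = (⅕)*38 = 38/5 ≈ 7.6000)
R(j) = -48 + 14*j (R(j) = 14*j - 16*3 = 14*j - 48 = -48 + 14*j)
√(339801 + R(n)) = √(339801 + (-48 + 14*(38/5))) = √(339801 + (-48 + 532/5)) = √(339801 + 292/5) = √(1699297/5) = √8496485/5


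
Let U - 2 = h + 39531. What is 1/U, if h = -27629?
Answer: 1/11904 ≈ 8.4005e-5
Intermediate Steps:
U = 11904 (U = 2 + (-27629 + 39531) = 2 + 11902 = 11904)
1/U = 1/11904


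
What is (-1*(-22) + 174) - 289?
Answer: -93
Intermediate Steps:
(-1*(-22) + 174) - 289 = (22 + 174) - 289 = 196 - 289 = -93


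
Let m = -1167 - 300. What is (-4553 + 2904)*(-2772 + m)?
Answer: 6990111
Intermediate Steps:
m = -1467
(-4553 + 2904)*(-2772 + m) = (-4553 + 2904)*(-2772 - 1467) = -1649*(-4239) = 6990111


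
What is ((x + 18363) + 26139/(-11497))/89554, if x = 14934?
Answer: 191394735/514801169 ≈ 0.37178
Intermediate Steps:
((x + 18363) + 26139/(-11497))/89554 = ((14934 + 18363) + 26139/(-11497))/89554 = (33297 + 26139*(-1/11497))*(1/89554) = (33297 - 26139/11497)*(1/89554) = (382789470/11497)*(1/89554) = 191394735/514801169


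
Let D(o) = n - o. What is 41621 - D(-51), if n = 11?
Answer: 41559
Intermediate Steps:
D(o) = 11 - o
41621 - D(-51) = 41621 - (11 - 1*(-51)) = 41621 - (11 + 51) = 41621 - 1*62 = 41621 - 62 = 41559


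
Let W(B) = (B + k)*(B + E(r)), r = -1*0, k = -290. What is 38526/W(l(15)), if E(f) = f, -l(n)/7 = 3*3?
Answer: 12842/7413 ≈ 1.7324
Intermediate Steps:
r = 0
l(n) = -63 (l(n) = -21*3 = -7*9 = -63)
W(B) = B*(-290 + B) (W(B) = (B - 290)*(B + 0) = (-290 + B)*B = B*(-290 + B))
38526/W(l(15)) = 38526/((-63*(-290 - 63))) = 38526/((-63*(-353))) = 38526/22239 = 38526*(1/22239) = 12842/7413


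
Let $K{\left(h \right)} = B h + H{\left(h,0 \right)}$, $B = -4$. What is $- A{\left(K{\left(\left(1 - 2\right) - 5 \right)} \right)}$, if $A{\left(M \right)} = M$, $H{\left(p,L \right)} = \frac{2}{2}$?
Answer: $-25$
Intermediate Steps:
$H{\left(p,L \right)} = 1$ ($H{\left(p,L \right)} = 2 \cdot \frac{1}{2} = 1$)
$K{\left(h \right)} = 1 - 4 h$ ($K{\left(h \right)} = - 4 h + 1 = 1 - 4 h$)
$- A{\left(K{\left(\left(1 - 2\right) - 5 \right)} \right)} = - (1 - 4 \left(\left(1 - 2\right) - 5\right)) = - (1 - 4 \left(-1 - 5\right)) = - (1 - -24) = - (1 + 24) = \left(-1\right) 25 = -25$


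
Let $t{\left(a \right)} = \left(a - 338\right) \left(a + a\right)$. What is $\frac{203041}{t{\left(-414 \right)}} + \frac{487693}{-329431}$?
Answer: $- \frac{236776972937}{205122188736} \approx -1.1543$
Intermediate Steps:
$t{\left(a \right)} = 2 a \left(-338 + a\right)$ ($t{\left(a \right)} = \left(-338 + a\right) 2 a = 2 a \left(-338 + a\right)$)
$\frac{203041}{t{\left(-414 \right)}} + \frac{487693}{-329431} = \frac{203041}{2 \left(-414\right) \left(-338 - 414\right)} + \frac{487693}{-329431} = \frac{203041}{2 \left(-414\right) \left(-752\right)} + 487693 \left(- \frac{1}{329431}\right) = \frac{203041}{622656} - \frac{487693}{329431} = - \frac{236776972937}{205122188736}$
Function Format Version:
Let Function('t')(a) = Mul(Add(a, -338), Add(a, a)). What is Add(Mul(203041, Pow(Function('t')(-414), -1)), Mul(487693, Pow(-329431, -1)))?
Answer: Rational(-236776972937, 205122188736) ≈ -1.1543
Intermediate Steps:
Function('t')(a) = Mul(2, a, Add(-338, a)) (Function('t')(a) = Mul(Add(-338, a), Mul(2, a)) = Mul(2, a, Add(-338, a)))
Add(Mul(203041, Pow(Function('t')(-414), -1)), Mul(487693, Pow(-329431, -1))) = Add(Mul(203041, Pow(Mul(2, -414, Add(-338, -414)), -1)), Mul(487693, Pow(-329431, -1))) = Add(Mul(203041, Pow(Mul(2, -414, -752), -1)), Mul(487693, Rational(-1, 329431))) = Add(Mul(203041, Pow(622656, -1)), Rational(-487693, 329431)) = Add(Mul(203041, Rational(1, 622656)), Rational(-487693, 329431)) = Add(Rational(203041, 622656), Rational(-487693, 329431)) = Rational(-236776972937, 205122188736)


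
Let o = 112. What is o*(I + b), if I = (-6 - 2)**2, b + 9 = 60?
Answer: 12880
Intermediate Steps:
b = 51 (b = -9 + 60 = 51)
I = 64 (I = (-8)**2 = 64)
o*(I + b) = 112*(64 + 51) = 112*115 = 12880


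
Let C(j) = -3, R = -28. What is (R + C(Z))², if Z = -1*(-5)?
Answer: 961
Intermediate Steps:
Z = 5
(R + C(Z))² = (-28 - 3)² = (-31)² = 961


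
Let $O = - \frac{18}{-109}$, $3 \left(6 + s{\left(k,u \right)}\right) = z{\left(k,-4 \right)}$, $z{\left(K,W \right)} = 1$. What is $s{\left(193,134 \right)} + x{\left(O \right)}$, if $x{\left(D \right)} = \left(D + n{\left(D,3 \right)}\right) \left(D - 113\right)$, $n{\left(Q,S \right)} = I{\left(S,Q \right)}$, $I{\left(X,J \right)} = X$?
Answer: $- \frac{12931442}{35643} \approx -362.8$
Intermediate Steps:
$n{\left(Q,S \right)} = S$
$s{\left(k,u \right)} = - \frac{17}{3}$ ($s{\left(k,u \right)} = -6 + \frac{1}{3} \cdot 1 = -6 + \frac{1}{3} = - \frac{17}{3}$)
$O = \frac{18}{109}$ ($O = \left(-18\right) \left(- \frac{1}{109}\right) = \frac{18}{109} \approx 0.16514$)
$x{\left(D \right)} = \left(-113 + D\right) \left(3 + D\right)$ ($x{\left(D \right)} = \left(D + 3\right) \left(D - 113\right) = \left(3 + D\right) \left(-113 + D\right) = \left(-113 + D\right) \left(3 + D\right)$)
$s{\left(193,134 \right)} + x{\left(O \right)} = - \frac{17}{3} - \left(\frac{38931}{109} - \frac{324}{11881}\right) = - \frac{17}{3} - \frac{4243155}{11881} = - \frac{12931442}{35643}$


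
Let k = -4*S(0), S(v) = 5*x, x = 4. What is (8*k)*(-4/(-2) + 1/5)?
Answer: -1408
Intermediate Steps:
S(v) = 20 (S(v) = 5*4 = 20)
k = -80 (k = -4*20 = -80)
(8*k)*(-4/(-2) + 1/5) = (8*(-80))*(-4/(-2) + 1/5) = -640*(-4*(-½) + 1*(⅕)) = -640*(2 + ⅕) = -640*11/5 = -1408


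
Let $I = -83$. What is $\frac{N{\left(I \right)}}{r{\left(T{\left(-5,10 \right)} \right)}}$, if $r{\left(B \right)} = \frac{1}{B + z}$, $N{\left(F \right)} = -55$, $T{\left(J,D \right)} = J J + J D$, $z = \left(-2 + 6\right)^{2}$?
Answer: $495$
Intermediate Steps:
$z = 16$ ($z = 4^{2} = 16$)
$T{\left(J,D \right)} = J^{2} + D J$
$r{\left(B \right)} = \frac{1}{16 + B}$ ($r{\left(B \right)} = \frac{1}{B + 16} = \frac{1}{16 + B}$)
$\frac{N{\left(I \right)}}{r{\left(T{\left(-5,10 \right)} \right)}} = - \frac{55}{\frac{1}{16 - 5 \left(10 - 5\right)}} = - \frac{55}{\frac{1}{16 - 25}} = - \frac{55}{\frac{1}{-9}} = - \frac{55}{- \frac{1}{9}} = \left(-55\right) \left(-9\right) = 495$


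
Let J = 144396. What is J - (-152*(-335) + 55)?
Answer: 93421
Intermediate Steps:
J - (-152*(-335) + 55) = 144396 - (-152*(-335) + 55) = 144396 - (50920 + 55) = 144396 - 1*50975 = 144396 - 50975 = 93421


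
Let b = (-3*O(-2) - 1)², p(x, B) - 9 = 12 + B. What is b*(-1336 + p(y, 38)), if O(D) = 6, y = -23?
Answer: -460997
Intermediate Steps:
p(x, B) = 21 + B (p(x, B) = 9 + (12 + B) = 21 + B)
b = 361 (b = (-3*6 - 1)² = (-18 - 1)² = (-19)² = 361)
b*(-1336 + p(y, 38)) = 361*(-1336 + (21 + 38)) = 361*(-1336 + 59) = 361*(-1277) = -460997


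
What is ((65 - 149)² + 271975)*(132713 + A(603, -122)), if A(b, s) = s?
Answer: 36996999321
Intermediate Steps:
((65 - 149)² + 271975)*(132713 + A(603, -122)) = ((65 - 149)² + 271975)*(132713 - 122) = ((-84)² + 271975)*132591 = (7056 + 271975)*132591 = 279031*132591 = 36996999321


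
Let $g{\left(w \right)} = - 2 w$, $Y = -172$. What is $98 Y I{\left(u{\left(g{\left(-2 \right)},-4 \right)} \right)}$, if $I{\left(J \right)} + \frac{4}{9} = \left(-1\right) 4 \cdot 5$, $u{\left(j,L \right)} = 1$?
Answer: $\frac{3101504}{9} \approx 3.4461 \cdot 10^{5}$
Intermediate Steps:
$I{\left(J \right)} = - \frac{184}{9}$ ($I{\left(J \right)} = - \frac{4}{9} + \left(-1\right) 4 \cdot 5 = - \frac{4}{9} - 20 = - \frac{184}{9}$)
$98 Y I{\left(u{\left(g{\left(-2 \right)},-4 \right)} \right)} = 98 \left(-172\right) \left(- \frac{184}{9}\right) = \left(-16856\right) \left(- \frac{184}{9}\right) = \frac{3101504}{9}$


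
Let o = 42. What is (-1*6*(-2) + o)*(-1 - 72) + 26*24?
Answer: -3318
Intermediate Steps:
(-1*6*(-2) + o)*(-1 - 72) + 26*24 = (-1*6*(-2) + 42)*(-1 - 72) + 26*24 = (-6*(-2) + 42)*(-73) + 624 = (12 + 42)*(-73) + 624 = 54*(-73) + 624 = -3942 + 624 = -3318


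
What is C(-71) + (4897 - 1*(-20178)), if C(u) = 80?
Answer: 25155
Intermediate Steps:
C(-71) + (4897 - 1*(-20178)) = 80 + (4897 - 1*(-20178)) = 80 + (4897 + 20178) = 80 + 25075 = 25155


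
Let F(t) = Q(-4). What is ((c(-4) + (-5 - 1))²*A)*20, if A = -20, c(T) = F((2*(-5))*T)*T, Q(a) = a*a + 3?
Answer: -2689600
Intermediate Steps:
Q(a) = 3 + a² (Q(a) = a² + 3 = 3 + a²)
F(t) = 19 (F(t) = 3 + (-4)² = 3 + 16 = 19)
c(T) = 19*T
((c(-4) + (-5 - 1))²*A)*20 = ((19*(-4) + (-5 - 1))²*(-20))*20 = ((-76 - 6)²*(-20))*20 = ((-82)²*(-20))*20 = (6724*(-20))*20 = -134480*20 = -2689600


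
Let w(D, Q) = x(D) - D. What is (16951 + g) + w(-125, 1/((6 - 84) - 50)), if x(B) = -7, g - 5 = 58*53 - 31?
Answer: 20117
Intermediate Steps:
g = 3048 (g = 5 + (58*53 - 31) = 5 + (3074 - 31) = 5 + 3043 = 3048)
w(D, Q) = -7 - D
(16951 + g) + w(-125, 1/((6 - 84) - 50)) = (16951 + 3048) + (-7 - 1*(-125)) = 19999 + (-7 + 125) = 19999 + 118 = 20117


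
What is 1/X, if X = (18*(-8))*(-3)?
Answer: 1/432 ≈ 0.0023148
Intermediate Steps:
X = 432 (X = -144*(-3) = 432)
1/X = 1/432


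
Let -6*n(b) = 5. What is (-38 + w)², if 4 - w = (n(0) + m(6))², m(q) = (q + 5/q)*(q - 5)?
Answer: 4900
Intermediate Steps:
n(b) = -⅚ (n(b) = -⅙*5 = -⅚)
m(q) = (-5 + q)*(q + 5/q) (m(q) = (q + 5/q)*(-5 + q) = (-5 + q)*(q + 5/q))
w = -32 (w = 4 - (-⅚ + (5 + 6² - 25/6 - 5*6))² = 4 - (-⅚ + (5 + 36 - 25*⅙ - 30))² = 4 - (-⅚ + (5 + 36 - 25/6 - 30))² = 4 - (-⅚ + 41/6)² = 4 - 1*6² = 4 - 1*36 = 4 - 36 = -32)
(-38 + w)² = (-38 - 32)² = (-70)² = 4900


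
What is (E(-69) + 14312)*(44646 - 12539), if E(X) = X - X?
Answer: 459515384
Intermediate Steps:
E(X) = 0
(E(-69) + 14312)*(44646 - 12539) = (0 + 14312)*(44646 - 12539) = 14312*32107 = 459515384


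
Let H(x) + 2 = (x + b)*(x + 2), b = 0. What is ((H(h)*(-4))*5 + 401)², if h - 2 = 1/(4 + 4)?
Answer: 18071001/256 ≈ 70590.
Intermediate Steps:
h = 17/8 (h = 2 + 1/(4 + 4) = 2 + 1/8 = 2 + ⅛ = 17/8 ≈ 2.1250)
H(x) = -2 + x*(2 + x) (H(x) = -2 + (x + 0)*(x + 2) = -2 + x*(2 + x))
((H(h)*(-4))*5 + 401)² = (((-2 + (17/8)² + 2*(17/8))*(-4))*5 + 401)² = (((-2 + 289/64 + 17/4)*(-4))*5 + 401)² = (((433/64)*(-4))*5 + 401)² = (-433/16*5 + 401)² = (-2165/16 + 401)² = (4251/16)² = 18071001/256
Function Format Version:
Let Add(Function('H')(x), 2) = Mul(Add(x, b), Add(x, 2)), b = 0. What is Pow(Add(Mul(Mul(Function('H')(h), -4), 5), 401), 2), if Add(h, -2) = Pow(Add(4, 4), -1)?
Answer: Rational(18071001, 256) ≈ 70590.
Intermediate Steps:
h = Rational(17, 8) (h = Add(2, Pow(Add(4, 4), -1)) = Add(2, Pow(8, -1)) = Add(2, Rational(1, 8)) = Rational(17, 8) ≈ 2.1250)
Function('H')(x) = Add(-2, Mul(x, Add(2, x))) (Function('H')(x) = Add(-2, Mul(Add(x, 0), Add(x, 2))) = Add(-2, Mul(x, Add(2, x))))
Pow(Add(Mul(Mul(Function('H')(h), -4), 5), 401), 2) = Pow(Add(Mul(Mul(Add(-2, Pow(Rational(17, 8), 2), Mul(2, Rational(17, 8))), -4), 5), 401), 2) = Pow(Add(Mul(Mul(Add(-2, Rational(289, 64), Rational(17, 4)), -4), 5), 401), 2) = Pow(Add(Mul(Mul(Rational(433, 64), -4), 5), 401), 2) = Pow(Add(Mul(Rational(-433, 16), 5), 401), 2) = Pow(Add(Rational(-2165, 16), 401), 2) = Pow(Rational(4251, 16), 2) = Rational(18071001, 256)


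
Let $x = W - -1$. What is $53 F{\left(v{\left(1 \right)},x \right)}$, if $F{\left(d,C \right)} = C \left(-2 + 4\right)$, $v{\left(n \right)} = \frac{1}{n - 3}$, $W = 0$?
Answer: $106$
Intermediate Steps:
$v{\left(n \right)} = \frac{1}{-3 + n}$
$x = 1$ ($x = 0 - -1 = 0 + 1 = 1$)
$F{\left(d,C \right)} = 2 C$ ($F{\left(d,C \right)} = C 2 = 2 C$)
$53 F{\left(v{\left(1 \right)},x \right)} = 53 \cdot 2 \cdot 1 = 53 \cdot 2 = 106$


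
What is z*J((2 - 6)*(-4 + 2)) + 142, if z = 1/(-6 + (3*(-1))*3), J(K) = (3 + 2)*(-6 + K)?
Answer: 424/3 ≈ 141.33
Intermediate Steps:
J(K) = -30 + 5*K (J(K) = 5*(-6 + K) = -30 + 5*K)
z = -1/15 (z = 1/(-6 - 3*3) = 1/(-6 - 9) = 1/(-15) = -1/15 ≈ -0.066667)
z*J((2 - 6)*(-4 + 2)) + 142 = -(-30 + 5*((2 - 6)*(-4 + 2)))/15 + 142 = -(-30 + 5*(-4*(-2)))/15 + 142 = -(-30 + 5*8)/15 + 142 = -(-30 + 40)/15 + 142 = -1/15*10 + 142 = -⅔ + 142 = 424/3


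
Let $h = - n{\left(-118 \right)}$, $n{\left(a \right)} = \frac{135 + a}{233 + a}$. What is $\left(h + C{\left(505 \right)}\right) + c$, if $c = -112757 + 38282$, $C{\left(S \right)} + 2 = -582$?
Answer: $- \frac{8631802}{115} \approx -75059.0$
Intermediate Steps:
$C{\left(S \right)} = -584$ ($C{\left(S \right)} = -2 - 582 = -584$)
$n{\left(a \right)} = \frac{135 + a}{233 + a}$
$c = -74475$
$h = - \frac{17}{115}$ ($h = - \frac{135 - 118}{233 - 118} = - \frac{17}{115} \approx -0.14783$)
$\left(h + C{\left(505 \right)}\right) + c = \left(- \frac{17}{115} - 584\right) - 74475 = - \frac{67177}{115} - 74475 = - \frac{8631802}{115}$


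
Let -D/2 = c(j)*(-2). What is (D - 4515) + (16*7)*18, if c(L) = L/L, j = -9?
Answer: -2495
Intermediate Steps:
c(L) = 1
D = 4 (D = -2*(-2) = 4)
(D - 4515) + (16*7)*18 = (4 - 4515) + (16*7)*18 = -4511 + 112*18 = -4511 + 2016 = -2495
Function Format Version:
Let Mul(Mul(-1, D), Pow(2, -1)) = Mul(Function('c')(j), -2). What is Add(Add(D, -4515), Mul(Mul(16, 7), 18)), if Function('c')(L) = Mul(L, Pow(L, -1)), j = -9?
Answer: -2495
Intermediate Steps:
Function('c')(L) = 1
D = 4 (D = Mul(-2, Mul(1, -2)) = Mul(-2, -2) = 4)
Add(Add(D, -4515), Mul(Mul(16, 7), 18)) = Add(Add(4, -4515), Mul(Mul(16, 7), 18)) = Add(-4511, Mul(112, 18)) = Add(-4511, 2016) = -2495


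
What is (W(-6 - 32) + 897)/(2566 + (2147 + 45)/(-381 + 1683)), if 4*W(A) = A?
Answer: 1155525/3343124 ≈ 0.34564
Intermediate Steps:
W(A) = A/4
(W(-6 - 32) + 897)/(2566 + (2147 + 45)/(-381 + 1683)) = ((-6 - 32)/4 + 897)/(2566 + (2147 + 45)/(-381 + 1683)) = ((1/4)*(-38) + 897)/(2566 + 2192/1302) = (-19/2 + 897)/(2566 + 2192*(1/1302)) = 1775/(2*(2566 + 1096/651)) = 1775/(2*(1671562/651)) = (1775/2)*(651/1671562) = 1155525/3343124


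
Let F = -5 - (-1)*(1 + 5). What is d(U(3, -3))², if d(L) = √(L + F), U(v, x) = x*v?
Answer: -8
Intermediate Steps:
U(v, x) = v*x
F = 1 (F = -5 - (-1)*6 = -5 - 1*(-6) = -5 + 6 = 1)
d(L) = √(1 + L) (d(L) = √(L + 1) = √(1 + L))
d(U(3, -3))² = (√(1 + 3*(-3)))² = (√(1 - 9))² = (√(-8))² = (2*I*√2)² = -8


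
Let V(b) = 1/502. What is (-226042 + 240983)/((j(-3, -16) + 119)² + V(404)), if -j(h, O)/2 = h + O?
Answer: 7500382/12373799 ≈ 0.60615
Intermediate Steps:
j(h, O) = -2*O - 2*h (j(h, O) = -2*(h + O) = -2*(O + h) = -2*O - 2*h)
V(b) = 1/502
(-226042 + 240983)/((j(-3, -16) + 119)² + V(404)) = (-226042 + 240983)/(((-2*(-16) - 2*(-3)) + 119)² + 1/502) = 14941/(((32 + 6) + 119)² + 1/502) = 14941/((38 + 119)² + 1/502) = 14941/(157² + 1/502) = 14941/(24649 + 1/502) = 14941/(12373799/502) = 14941*(502/12373799) = 7500382/12373799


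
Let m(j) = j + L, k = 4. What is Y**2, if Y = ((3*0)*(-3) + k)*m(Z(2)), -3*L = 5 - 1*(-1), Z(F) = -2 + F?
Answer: 64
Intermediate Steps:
L = -2 (L = -(5 - 1*(-1))/3 = -(5 + 1)/3 = -1/3*6 = -2)
m(j) = -2 + j (m(j) = j - 2 = -2 + j)
Y = -8 (Y = ((3*0)*(-3) + 4)*(-2 + (-2 + 2)) = (0*(-3) + 4)*(-2 + 0) = (0 + 4)*(-2) = 4*(-2) = -8)
Y**2 = (-8)**2 = 64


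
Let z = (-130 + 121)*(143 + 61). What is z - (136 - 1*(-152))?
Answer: -2124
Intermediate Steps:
z = -1836 (z = -9*204 = -1836)
z - (136 - 1*(-152)) = -1836 - (136 - 1*(-152)) = -1836 - (136 + 152) = -1836 - 1*288 = -1836 - 288 = -2124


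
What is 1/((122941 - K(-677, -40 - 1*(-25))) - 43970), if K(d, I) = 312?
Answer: 1/78659 ≈ 1.2713e-5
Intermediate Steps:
1/((122941 - K(-677, -40 - 1*(-25))) - 43970) = 1/((122941 - 1*312) - 43970) = 1/((122941 - 312) - 43970) = 1/(122629 - 43970) = 1/78659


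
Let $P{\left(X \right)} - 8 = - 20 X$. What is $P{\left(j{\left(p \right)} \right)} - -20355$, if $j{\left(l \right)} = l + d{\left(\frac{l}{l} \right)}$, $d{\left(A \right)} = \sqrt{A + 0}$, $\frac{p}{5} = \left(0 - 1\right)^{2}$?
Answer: $20243$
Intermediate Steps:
$p = 5$ ($p = 5 \left(0 - 1\right)^{2} = 5 \left(-1\right)^{2} = 5 \cdot 1 = 5$)
$d{\left(A \right)} = \sqrt{A}$
$j{\left(l \right)} = 1 + l$ ($j{\left(l \right)} = l + \sqrt{\frac{l}{l}} = l + \sqrt{1} = l + 1 = 1 + l$)
$P{\left(X \right)} = 8 - 20 X$
$P{\left(j{\left(p \right)} \right)} - -20355 = \left(8 - 20 \left(1 + 5\right)\right) - -20355 = \left(8 - 120\right) + 20355 = -112 + 20355 = 20243$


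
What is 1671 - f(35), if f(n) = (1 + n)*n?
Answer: 411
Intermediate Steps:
f(n) = n*(1 + n)
1671 - f(35) = 1671 - 35*(1 + 35) = 1671 - 35*36 = 1671 - 1*1260 = 1671 - 1260 = 411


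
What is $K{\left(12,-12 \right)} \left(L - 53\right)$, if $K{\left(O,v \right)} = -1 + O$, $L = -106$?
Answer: $-1749$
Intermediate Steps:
$K{\left(12,-12 \right)} \left(L - 53\right) = \left(-1 + 12\right) \left(-106 - 53\right) = 11 \left(-106 - 53\right) = 11 \left(-159\right) = -1749$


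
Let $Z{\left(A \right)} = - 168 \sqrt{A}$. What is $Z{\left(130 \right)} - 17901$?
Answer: $-17901 - 168 \sqrt{130} \approx -19817.0$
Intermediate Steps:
$Z{\left(130 \right)} - 17901 = - 168 \sqrt{130} - 17901 = -17901 - 168 \sqrt{130}$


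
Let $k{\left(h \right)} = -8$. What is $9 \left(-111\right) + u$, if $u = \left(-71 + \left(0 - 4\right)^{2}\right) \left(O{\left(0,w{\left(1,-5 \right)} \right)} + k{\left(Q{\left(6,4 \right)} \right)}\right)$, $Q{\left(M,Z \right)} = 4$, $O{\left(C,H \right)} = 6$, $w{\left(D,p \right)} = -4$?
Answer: $-889$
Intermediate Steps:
$u = 110$ ($u = \left(-71 + \left(0 - 4\right)^{2}\right) \left(6 - 8\right) = \left(-71 + \left(-4\right)^{2}\right) \left(-2\right) = \left(-71 + 16\right) \left(-2\right) = \left(-55\right) \left(-2\right) = 110$)
$9 \left(-111\right) + u = 9 \left(-111\right) + 110 = -999 + 110 = -889$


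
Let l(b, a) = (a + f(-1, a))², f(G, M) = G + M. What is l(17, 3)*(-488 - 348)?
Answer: -20900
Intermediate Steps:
l(b, a) = (-1 + 2*a)² (l(b, a) = (a + (-1 + a))² = (-1 + 2*a)²)
l(17, 3)*(-488 - 348) = (-1 + 2*3)²*(-488 - 348) = (-1 + 6)²*(-836) = 5²*(-836) = 25*(-836) = -20900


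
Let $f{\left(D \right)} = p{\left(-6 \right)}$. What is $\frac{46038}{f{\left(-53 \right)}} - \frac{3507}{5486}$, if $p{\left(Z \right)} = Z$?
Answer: $- \frac{42097585}{5486} \approx -7673.6$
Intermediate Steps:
$f{\left(D \right)} = -6$
$\frac{46038}{f{\left(-53 \right)}} - \frac{3507}{5486} = \frac{46038}{-6} - \frac{3507}{5486} = 46038 \left(- \frac{1}{6}\right) - \frac{3507}{5486} = -7673 - \frac{3507}{5486} = - \frac{42097585}{5486}$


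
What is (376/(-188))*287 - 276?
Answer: -850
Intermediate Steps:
(376/(-188))*287 - 276 = (376*(-1/188))*287 - 276 = -2*287 - 276 = -574 - 276 = -850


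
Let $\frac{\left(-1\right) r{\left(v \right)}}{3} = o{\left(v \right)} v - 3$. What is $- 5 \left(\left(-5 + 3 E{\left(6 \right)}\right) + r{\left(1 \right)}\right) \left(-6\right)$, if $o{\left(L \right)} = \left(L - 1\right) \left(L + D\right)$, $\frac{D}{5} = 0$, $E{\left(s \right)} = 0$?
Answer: $120$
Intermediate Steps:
$D = 0$ ($D = 5 \cdot 0 = 0$)
$o{\left(L \right)} = L \left(-1 + L\right)$ ($o{\left(L \right)} = \left(L - 1\right) \left(L + 0\right) = \left(-1 + L\right) L = L \left(-1 + L\right)$)
$r{\left(v \right)} = 9 - 3 v^{2} \left(-1 + v\right)$ ($r{\left(v \right)} = - 3 \left(v \left(-1 + v\right) v - 3\right) = - 3 \left(v^{2} \left(-1 + v\right) - 3\right) = - 3 \left(-3 + v^{2} \left(-1 + v\right)\right) = 9 - 3 v^{2} \left(-1 + v\right)$)
$- 5 \left(\left(-5 + 3 E{\left(6 \right)}\right) + r{\left(1 \right)}\right) \left(-6\right) = - 5 \left(\left(-5 + 3 \cdot 0\right) + \left(9 - 3 \cdot 1^{2} \left(-1 + 1\right)\right)\right) \left(-6\right) = - 5 \left(\left(-5 + 0\right) + \left(9 - 3 \cdot 0\right)\right) \left(-6\right) = - 5 \left(-5 + \left(9 + 0\right)\right) \left(-6\right) = - 5 \left(-5 + 9\right) \left(-6\right) = \left(-5\right) 4 \left(-6\right) = \left(-20\right) \left(-6\right) = 120$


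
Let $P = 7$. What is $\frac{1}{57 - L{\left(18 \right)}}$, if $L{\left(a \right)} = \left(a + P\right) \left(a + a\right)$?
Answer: $- \frac{1}{843} \approx -0.0011862$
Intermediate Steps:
$L{\left(a \right)} = 2 a \left(7 + a\right)$ ($L{\left(a \right)} = \left(a + 7\right) \left(a + a\right) = \left(7 + a\right) 2 a = 2 a \left(7 + a\right)$)
$\frac{1}{57 - L{\left(18 \right)}} = \frac{1}{57 - 2 \cdot 18 \left(7 + 18\right)} = \frac{1}{57 - 2 \cdot 18 \cdot 25} = \frac{1}{57 - 900} = \frac{1}{-843} = - \frac{1}{843}$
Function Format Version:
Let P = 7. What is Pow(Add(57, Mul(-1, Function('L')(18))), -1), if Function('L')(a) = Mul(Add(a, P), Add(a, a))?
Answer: Rational(-1, 843) ≈ -0.0011862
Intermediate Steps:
Function('L')(a) = Mul(2, a, Add(7, a)) (Function('L')(a) = Mul(Add(a, 7), Add(a, a)) = Mul(Add(7, a), Mul(2, a)) = Mul(2, a, Add(7, a)))
Pow(Add(57, Mul(-1, Function('L')(18))), -1) = Pow(Add(57, Mul(-1, Mul(2, 18, Add(7, 18)))), -1) = Pow(Add(57, Mul(-1, Mul(2, 18, 25))), -1) = Pow(Add(57, Mul(-1, 900)), -1) = Pow(Add(57, -900), -1) = Pow(-843, -1) = Rational(-1, 843)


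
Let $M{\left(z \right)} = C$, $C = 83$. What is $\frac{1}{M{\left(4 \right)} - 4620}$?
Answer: $- \frac{1}{4537} \approx -0.00022041$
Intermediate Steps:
$M{\left(z \right)} = 83$
$\frac{1}{M{\left(4 \right)} - 4620} = \frac{1}{83 - 4620} = \frac{1}{-4537} = - \frac{1}{4537}$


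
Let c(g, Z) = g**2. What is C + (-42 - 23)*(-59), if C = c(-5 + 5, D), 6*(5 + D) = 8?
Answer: 3835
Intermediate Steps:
D = -11/3 (D = -5 + (1/6)*8 = -5 + 4/3 = -11/3 ≈ -3.6667)
C = 0 (C = (-5 + 5)**2 = 0**2 = 0)
C + (-42 - 23)*(-59) = 0 + (-42 - 23)*(-59) = 0 - 65*(-59) = 0 + 3835 = 3835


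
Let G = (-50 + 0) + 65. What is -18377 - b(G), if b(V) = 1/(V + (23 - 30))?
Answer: -147017/8 ≈ -18377.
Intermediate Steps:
G = 15 (G = -50 + 65 = 15)
b(V) = 1/(-7 + V) (b(V) = 1/(V - 7) = 1/(-7 + V))
-18377 - b(G) = -18377 - 1/(-7 + 15) = -18377 - 1/8 = -18377 - 1*⅛ = -18377 - ⅛ = -147017/8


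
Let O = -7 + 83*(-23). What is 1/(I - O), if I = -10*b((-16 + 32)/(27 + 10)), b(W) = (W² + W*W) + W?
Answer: 1369/2611964 ≈ 0.00052413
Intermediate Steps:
b(W) = W + 2*W² (b(W) = (W² + W²) + W = 2*W² + W = W + 2*W²)
O = -1916 (O = -7 - 1909 = -1916)
I = -11040/1369 (I = -10*(-16 + 32)/(27 + 10)*(1 + 2*((-16 + 32)/(27 + 10))) = -10*16/37*(1 + 2*(16/37)) = -10*16*(1/37)*(1 + 2*(16*(1/37))) = -160*(1 + 2*(16/37))/37 = -160*(1 + 32/37)/37 = -160*69/(37*37) = -10*1104/1369 = -11040/1369 ≈ -8.0643)
1/(I - O) = 1/(-11040/1369 - 1*(-1916)) = 1/(-11040/1369 + 1916) = 1/(2611964/1369) = 1369/2611964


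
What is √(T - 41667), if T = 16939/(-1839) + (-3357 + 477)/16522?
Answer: 2*I*√2404688109320592282/15191979 ≈ 204.15*I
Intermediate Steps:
T = -142581239/15191979 (T = 16939*(-1/1839) - 2880*1/16522 = -16939/1839 - 1440/8261 = -142581239/15191979 ≈ -9.3853)
√(T - 41667) = √(-142581239/15191979 - 41667) = √(-633146770232/15191979) = 2*I*√2404688109320592282/15191979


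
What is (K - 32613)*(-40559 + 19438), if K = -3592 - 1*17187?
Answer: 1127692432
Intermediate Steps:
K = -20779 (K = -3592 - 17187 = -20779)
(K - 32613)*(-40559 + 19438) = (-20779 - 32613)*(-40559 + 19438) = -53392*(-21121) = 1127692432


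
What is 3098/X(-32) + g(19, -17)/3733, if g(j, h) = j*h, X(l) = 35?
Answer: 11553529/130655 ≈ 88.428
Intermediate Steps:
g(j, h) = h*j
3098/X(-32) + g(19, -17)/3733 = 3098/35 - 17*19/3733 = 3098*(1/35) - 323*1/3733 = 3098/35 - 323/3733 = 11553529/130655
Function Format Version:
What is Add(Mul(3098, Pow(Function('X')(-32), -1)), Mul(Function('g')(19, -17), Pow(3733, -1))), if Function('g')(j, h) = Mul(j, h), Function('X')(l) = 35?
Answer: Rational(11553529, 130655) ≈ 88.428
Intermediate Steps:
Function('g')(j, h) = Mul(h, j)
Add(Mul(3098, Pow(Function('X')(-32), -1)), Mul(Function('g')(19, -17), Pow(3733, -1))) = Add(Mul(3098, Pow(35, -1)), Mul(Mul(-17, 19), Pow(3733, -1))) = Add(Mul(3098, Rational(1, 35)), Mul(-323, Rational(1, 3733))) = Add(Rational(3098, 35), Rational(-323, 3733)) = Rational(11553529, 130655)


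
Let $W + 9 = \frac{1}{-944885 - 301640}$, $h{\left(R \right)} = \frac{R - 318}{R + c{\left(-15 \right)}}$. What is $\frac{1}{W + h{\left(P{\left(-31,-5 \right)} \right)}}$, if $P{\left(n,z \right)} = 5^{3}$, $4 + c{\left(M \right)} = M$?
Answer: $- \frac{132131650}{1429764281} \approx -0.092415$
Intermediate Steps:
$c{\left(M \right)} = -4 + M$
$P{\left(n,z \right)} = 125$
$h{\left(R \right)} = \frac{-318 + R}{-19 + R}$ ($h{\left(R \right)} = \frac{R - 318}{R - 19} = \frac{-318 + R}{R - 19} = \frac{-318 + R}{-19 + R}$)
$W = - \frac{11218726}{1246525}$ ($W = -9 + \frac{1}{-944885 - 301640} = -9 + \frac{1}{-1246525} = -9 - \frac{1}{1246525} = - \frac{11218726}{1246525} \approx -9.0$)
$\frac{1}{W + h{\left(P{\left(-31,-5 \right)} \right)}} = \frac{1}{- \frac{11218726}{1246525} + \frac{-318 + 125}{-19 + 125}} = \frac{1}{- \frac{11218726}{1246525} + \frac{1}{106} \left(-193\right)} = \frac{1}{- \frac{11218726}{1246525} - \frac{193}{106}} = \frac{1}{- \frac{1429764281}{132131650}} = - \frac{132131650}{1429764281}$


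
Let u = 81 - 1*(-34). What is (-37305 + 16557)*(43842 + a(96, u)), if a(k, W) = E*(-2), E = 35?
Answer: -908181456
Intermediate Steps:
u = 115 (u = 81 + 34 = 115)
a(k, W) = -70 (a(k, W) = 35*(-2) = -70)
(-37305 + 16557)*(43842 + a(96, u)) = (-37305 + 16557)*(43842 - 70) = -20748*43772 = -908181456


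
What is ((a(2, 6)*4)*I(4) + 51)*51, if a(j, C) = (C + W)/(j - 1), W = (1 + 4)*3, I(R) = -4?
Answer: -14535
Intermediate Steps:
W = 15 (W = 5*3 = 15)
a(j, C) = (15 + C)/(-1 + j) (a(j, C) = (C + 15)/(j - 1) = (15 + C)/(-1 + j))
((a(2, 6)*4)*I(4) + 51)*51 = ((((15 + 6)/(-1 + 2))*4)*(-4) + 51)*51 = (((21/1)*4)*(-4) + 51)*51 = (((1*21)*4)*(-4) + 51)*51 = ((21*4)*(-4) + 51)*51 = (84*(-4) + 51)*51 = (-336 + 51)*51 = -285*51 = -14535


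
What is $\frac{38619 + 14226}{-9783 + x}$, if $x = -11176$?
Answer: $- \frac{52845}{20959} \approx -2.5214$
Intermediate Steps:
$\frac{38619 + 14226}{-9783 + x} = \frac{38619 + 14226}{-9783 - 11176} = \frac{52845}{-20959} = 52845 \left(- \frac{1}{20959}\right) = - \frac{52845}{20959}$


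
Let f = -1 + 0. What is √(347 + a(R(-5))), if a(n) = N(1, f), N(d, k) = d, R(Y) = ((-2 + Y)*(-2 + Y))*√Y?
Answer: 2*√87 ≈ 18.655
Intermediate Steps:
f = -1
R(Y) = √Y*(-2 + Y)² (R(Y) = (-2 + Y)²*√Y = √Y*(-2 + Y)²)
a(n) = 1
√(347 + a(R(-5))) = √(347 + 1) = √348 = 2*√87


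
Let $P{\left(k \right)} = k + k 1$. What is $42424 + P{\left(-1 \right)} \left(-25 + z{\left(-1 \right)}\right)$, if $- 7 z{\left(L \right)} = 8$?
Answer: $\frac{297334}{7} \approx 42476.0$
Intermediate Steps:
$P{\left(k \right)} = 2 k$ ($P{\left(k \right)} = k + k = 2 k$)
$z{\left(L \right)} = - \frac{8}{7}$ ($z{\left(L \right)} = \left(- \frac{1}{7}\right) 8 = - \frac{8}{7}$)
$42424 + P{\left(-1 \right)} \left(-25 + z{\left(-1 \right)}\right) = 42424 + 2 \left(-1\right) \left(-25 - \frac{8}{7}\right) = 42424 - - \frac{366}{7} = 42424 + \frac{366}{7} = \frac{297334}{7}$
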